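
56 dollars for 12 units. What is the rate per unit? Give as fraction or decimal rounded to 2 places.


Total dollars = 56
Number of units = 12
Unit rate = 56 / 12
= 4.67 dollars per unit

4.67


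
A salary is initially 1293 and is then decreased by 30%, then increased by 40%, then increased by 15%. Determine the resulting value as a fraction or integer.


Start: 1293
Step 1: decrease by 30% => multiply by 70/100
  1293 * 70/100 = 9051/10
Step 2: increase by 40% => multiply by 140/100
  9051/10 * 140/100 = 63357/50
Step 3: increase by 15% => multiply by 115/100
  63357/50 * 115/100 = 1457211/1000
Final value = 1457211/1000

1457211/1000


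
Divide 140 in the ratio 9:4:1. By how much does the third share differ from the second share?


Total parts = 9 + 4 + 1 = 14
Value per part = 140 / 14 = 10
Shares: 9*10=90, 4*10=40, 1*10=10
Third share = 10, second share = 40
Difference = |10 - 40| = 30

30


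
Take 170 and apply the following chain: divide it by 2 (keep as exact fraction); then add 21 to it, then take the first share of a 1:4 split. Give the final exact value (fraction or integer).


Start with 170.
Step 1: Divide by 2: 170 / 2 = 85
Step 2: Add 21: 85+21=106; split 1:4 first = 106*1/5 = 106/5
Final result = 106/5

106/5


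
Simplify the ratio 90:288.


Find GCD(90, 288)
GCD = 18
Divide both by 18: 90/18 = 5, 288/18 = 16
Simplified ratio = 5:16

5:16


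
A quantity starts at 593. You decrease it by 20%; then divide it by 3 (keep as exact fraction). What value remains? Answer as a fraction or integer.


Start with 593.
Step 1: Decrease by 20%: 593 * 80/100 = 2372/5
Step 2: Divide by 3: 2372/5 / 3 = 2372/15
Final result = 2372/15

2372/15


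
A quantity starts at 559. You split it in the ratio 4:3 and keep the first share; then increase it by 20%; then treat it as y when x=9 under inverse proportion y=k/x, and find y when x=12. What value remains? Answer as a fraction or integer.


Start with 559.
Step 1: Split 4:3, first share = 559 * 4/7 = 2236/7
Step 2: Increase by 20%: 2236/7 * 120/100 = 13416/35
Step 3: Inverse prop: k = (13416/35)*9; new y = k/12 = 13416/35*9/12 = 10062/35
Final result = 10062/35

10062/35


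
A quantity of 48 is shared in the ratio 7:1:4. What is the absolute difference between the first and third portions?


Total parts = 7 + 1 + 4 = 12
Value per part = 48 / 12 = 4
Shares: 7*4=28, 1*4=4, 4*4=16
First share = 28, third share = 16
Difference = |28 - 16| = 12

12


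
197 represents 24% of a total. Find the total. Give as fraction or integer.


Given: 197 is 24% of the whole
Set up: 197 = 24/100 * whole
whole = 197 * 100 / 24
whole = 19700 / 24
whole = 4925/6

4925/6


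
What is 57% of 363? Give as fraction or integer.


Compute 57% of 363
Convert percentage: 57% = 57/100
Multiply: 363 * 57/100
= 20691/100
= 20691/100

20691/100


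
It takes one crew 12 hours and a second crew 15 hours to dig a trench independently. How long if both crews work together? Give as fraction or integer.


Rate of A = 1/12 job per hour
Rate of B = 1/15 job per hour
Combined rate = 1/12 + 1/15
Find common denominator: (15 + 12)/(12*15) = 27/180
Combined rate = 3/20 job per hour
Time together = 1 / (3/20) = 20/3 hours

20/3


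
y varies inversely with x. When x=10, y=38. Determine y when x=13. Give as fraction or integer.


Inverse proportion: y = k/x
Find k: k = 10 * 38 = 380
Compute y at x=13: y = 380/13
y = 380/13

380/13


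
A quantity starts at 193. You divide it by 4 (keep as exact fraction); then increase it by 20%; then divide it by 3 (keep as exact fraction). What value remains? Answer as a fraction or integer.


Start with 193.
Step 1: Divide by 4: 193 / 4 = 193/4
Step 2: Increase by 20%: 193/4 * 120/100 = 579/10
Step 3: Divide by 3: 579/10 / 3 = 193/10
Final result = 193/10

193/10


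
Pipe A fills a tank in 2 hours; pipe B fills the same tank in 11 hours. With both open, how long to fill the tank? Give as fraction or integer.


Rate of A = 1/2 job per hour
Rate of B = 1/11 job per hour
Combined rate = 1/2 + 1/11
Find common denominator: (11 + 2)/(2*11) = 13/22
Combined rate = 13/22 job per hour
Time together = 1 / (13/22) = 22/13 hours

22/13


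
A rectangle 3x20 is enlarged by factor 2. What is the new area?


Original dimensions: 3 x 20
Enlargement factor = 2
New width = 3 * 2 = 6
New height = 20 * 2 = 40
New area = 6 * 40 = 240

240


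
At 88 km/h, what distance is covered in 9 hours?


Using distance = speed * time
Speed = 88 km/h
Time = 9 hours
Distance = 88 * 9
= 792 km

792


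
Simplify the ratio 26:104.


Find GCD(26, 104)
GCD = 26
Divide both by 26: 26/26 = 1, 104/26 = 4
Simplified ratio = 1:4

1:4


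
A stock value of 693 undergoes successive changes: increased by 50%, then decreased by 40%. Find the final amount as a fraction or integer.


Start: 693
Step 1: increase by 50% => multiply by 150/100
  693 * 150/100 = 2079/2
Step 2: decrease by 40% => multiply by 60/100
  2079/2 * 60/100 = 6237/10
Final value = 6237/10

6237/10


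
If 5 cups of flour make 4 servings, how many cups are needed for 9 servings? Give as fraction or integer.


Original: 5 cups for 4 servings
Target servings = 9
Scaling factor = 9/4
New amount = 5 * 9/4
= 45/4
= 45/4 cups

45/4


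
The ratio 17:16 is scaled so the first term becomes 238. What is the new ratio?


Original ratio: 17:16
First term target: 238
Scale factor = 238 / 17 = 14
Multiply second term: 16 * 14 = 224
Equivalent ratio = 238:224

238:224


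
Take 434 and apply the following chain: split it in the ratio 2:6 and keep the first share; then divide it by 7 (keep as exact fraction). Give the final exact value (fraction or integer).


Start with 434.
Step 1: Split 2:6, first share = 434 * 2/8 = 217/2
Step 2: Divide by 7: 217/2 / 7 = 31/2
Final result = 31/2

31/2


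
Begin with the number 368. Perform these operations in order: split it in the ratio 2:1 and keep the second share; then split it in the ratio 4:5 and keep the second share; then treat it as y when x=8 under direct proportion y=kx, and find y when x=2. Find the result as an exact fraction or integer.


Start with 368.
Step 1: Split 2:1, second share = 368 * 1/3 = 368/3
Step 2: Split 4:5, second share = 368/3 * 5/9 = 1840/27
Step 3: Direct prop: k = (1840/27)/8; new y = k*2 = 1840/27*2/8 = 460/27
Final result = 460/27

460/27


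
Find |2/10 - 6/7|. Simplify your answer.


Simplify: 2/10 = 1/5 and 6/7 = 6/7
Find common denominator: LCD = 35
Convert: 7/35 and 30/35
Difference = |7 - 30|/35 = 23/35
Simplified = 23/35

23/35


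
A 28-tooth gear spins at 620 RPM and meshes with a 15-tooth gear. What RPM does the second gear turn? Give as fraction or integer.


Gear ratio: teeth_A * RPM_A = teeth_B * RPM_B
28 * 620 = 15 * RPM_B
17360 = 15 * RPM_B
RPM_B = 17360 / 15
RPM_B = 3472/3

3472/3


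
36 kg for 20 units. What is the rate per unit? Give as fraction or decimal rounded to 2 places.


Total kg = 36
Number of units = 20
Unit rate = 36 / 20
= 1.80 kg per unit

1.80


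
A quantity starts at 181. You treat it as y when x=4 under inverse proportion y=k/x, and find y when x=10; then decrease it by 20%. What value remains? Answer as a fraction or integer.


Start with 181.
Step 1: Inverse prop: k = (181)*4; new y = k/10 = 181*4/10 = 362/5
Step 2: Decrease by 20%: 362/5 * 80/100 = 1448/25
Final result = 1448/25

1448/25


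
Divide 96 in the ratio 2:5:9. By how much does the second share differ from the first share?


Total parts = 2 + 5 + 9 = 16
Value per part = 96 / 16 = 6
Shares: 2*6=12, 5*6=30, 9*6=54
Second share = 30, first share = 12
Difference = |30 - 12| = 18

18


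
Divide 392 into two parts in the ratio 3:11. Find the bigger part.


Total parts = 3 + 11 = 14
Value per part = 392 / 14 = 28
First share = 3 * 28 = 84
Second share = 11 * 28 = 308
Larger share = 308

308


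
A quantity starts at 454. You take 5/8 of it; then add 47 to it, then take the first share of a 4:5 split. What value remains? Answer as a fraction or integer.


Start with 454.
Step 1: Take 5/8: 454 * 5/8 = 1135/4
Step 2: Add 47: 1135/4+47=1323/4; split 4:5 first = 1323/4*4/9 = 147
Final result = 147

147


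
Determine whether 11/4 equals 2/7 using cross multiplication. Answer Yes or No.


Cross multiply to check 11/4 = 2/7
Left cross product: 11 * 7 = 77
Right cross product: 4 * 2 = 8
77 != 8
Not equal, so proportions differ => No

No


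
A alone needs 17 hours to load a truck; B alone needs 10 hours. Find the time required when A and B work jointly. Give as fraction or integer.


Rate of A = 1/17 job per hour
Rate of B = 1/10 job per hour
Combined rate = 1/17 + 1/10
Find common denominator: (10 + 17)/(17*10) = 27/170
Combined rate = 27/170 job per hour
Time together = 1 / (27/170) = 170/27 hours

170/27


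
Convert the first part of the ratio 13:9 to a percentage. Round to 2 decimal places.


Total parts = 13 + 9 = 22
First part fraction = 13/22
Percentage = (13/22) * 100
= 0.590909 * 100
= 59.09%

59.09


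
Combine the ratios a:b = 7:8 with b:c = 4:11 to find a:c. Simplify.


Given a:b = 7:8 and b:c = 4:11
Make b consistent. Multiply first ratio by 4: a:b = 28:32
Multiply second ratio by 8: b:c = 32:88
Now b = 32 in both, so a:b:c = 28:32:88
Therefore a:c = 28:88
Simplify by GCD: a:c = 7:22

7:22


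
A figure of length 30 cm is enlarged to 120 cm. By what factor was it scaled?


Original length = 30 cm
Scaled length = 120 cm
Scale factor = 120 / 30
= 4

4


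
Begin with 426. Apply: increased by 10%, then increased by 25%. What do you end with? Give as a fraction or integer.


Start: 426
Step 1: increase by 10% => multiply by 110/100
  426 * 110/100 = 2343/5
Step 2: increase by 25% => multiply by 125/100
  2343/5 * 125/100 = 2343/4
Final value = 2343/4

2343/4


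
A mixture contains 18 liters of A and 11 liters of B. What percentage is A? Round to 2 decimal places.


Volume of A = 18 L
Volume of B = 11 L
Total volume = 18 + 11 = 29 L
Percentage of A = (18/29) * 100
= 62.07%

62.07


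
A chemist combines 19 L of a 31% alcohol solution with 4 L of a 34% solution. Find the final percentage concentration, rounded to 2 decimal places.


Solute in mixture 1 = 31% of 19 L = 19*31/100 = 589/100 L
Solute in mixture 2 = 34% of 4 L = 4*34/100 = 34/25 L
Total solute = 589/100 + 34/25 = 29/4 L
Total volume = 19 + 4 = 23 L
Final concentration = 29/4/23 * 100 = 31.52%

31.52


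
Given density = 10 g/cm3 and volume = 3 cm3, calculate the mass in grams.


Using mass = density * volume
Density = 10 g/cm3
Volume = 3 cm3
Mass = 10 * 3
= 30 g

30


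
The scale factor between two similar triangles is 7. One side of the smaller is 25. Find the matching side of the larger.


Similar triangles have proportional sides
Scale factor = 7
Smaller side = 25
Corresponding larger side = 25 * 7
= 175

175


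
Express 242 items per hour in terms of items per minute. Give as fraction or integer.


Converting from per hour to per minute
Rate = 242 items per hour
Divide by 60: 242/60
= 121/30 items per minute

121/30


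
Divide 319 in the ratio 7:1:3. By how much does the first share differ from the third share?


Total parts = 7 + 1 + 3 = 11
Value per part = 319 / 11 = 29
Shares: 7*29=203, 1*29=29, 3*29=87
First share = 203, third share = 87
Difference = |203 - 87| = 116

116


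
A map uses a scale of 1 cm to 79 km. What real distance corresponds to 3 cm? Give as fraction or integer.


Map scale: 1 cm = 79 km
Measured distance on map = 3 cm
Set up proportion: 3 * 79 / 1
= 237 / 1
= 237 km

237


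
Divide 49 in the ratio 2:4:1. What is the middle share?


Ratio = 2:4:1
Total parts = 2 + 4 + 1 = 7
Value per part = 49 / 7 = 7
First share = 2 * 7 = 14
Middle share = 4 * 7 = 28
Third share = 1 * 7 = 7

28


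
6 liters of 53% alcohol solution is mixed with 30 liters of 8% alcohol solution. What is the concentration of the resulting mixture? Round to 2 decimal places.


Solute in mixture 1 = 53% of 6 L = 6*53/100 = 159/50 L
Solute in mixture 2 = 8% of 30 L = 30*8/100 = 12/5 L
Total solute = 159/50 + 12/5 = 279/50 L
Total volume = 6 + 30 = 36 L
Final concentration = 279/50/36 * 100 = 15.50%

15.50


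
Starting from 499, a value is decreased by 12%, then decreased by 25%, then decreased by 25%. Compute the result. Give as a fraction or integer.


Start: 499
Step 1: decrease by 12% => multiply by 88/100
  499 * 88/100 = 10978/25
Step 2: decrease by 25% => multiply by 75/100
  10978/25 * 75/100 = 16467/50
Step 3: decrease by 25% => multiply by 75/100
  16467/50 * 75/100 = 49401/200
Final value = 49401/200

49401/200


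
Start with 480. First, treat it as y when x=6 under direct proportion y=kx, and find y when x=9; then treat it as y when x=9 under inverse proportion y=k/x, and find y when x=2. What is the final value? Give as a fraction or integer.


Start with 480.
Step 1: Direct prop: k = (480)/6; new y = k*9 = 480*9/6 = 720
Step 2: Inverse prop: k = (720)*9; new y = k/2 = 720*9/2 = 3240
Final result = 3240

3240


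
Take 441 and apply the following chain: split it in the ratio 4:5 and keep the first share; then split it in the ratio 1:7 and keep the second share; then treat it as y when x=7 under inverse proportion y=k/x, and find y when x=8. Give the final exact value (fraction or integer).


Start with 441.
Step 1: Split 4:5, first share = 441 * 4/9 = 196
Step 2: Split 1:7, second share = 196 * 7/8 = 343/2
Step 3: Inverse prop: k = (343/2)*7; new y = k/8 = 343/2*7/8 = 2401/16
Final result = 2401/16

2401/16


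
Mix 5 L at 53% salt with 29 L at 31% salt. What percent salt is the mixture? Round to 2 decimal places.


Solute in mixture 1 = 53% of 5 L = 5*53/100 = 53/20 L
Solute in mixture 2 = 31% of 29 L = 29*31/100 = 899/100 L
Total solute = 53/20 + 899/100 = 291/25 L
Total volume = 5 + 29 = 34 L
Final concentration = 291/25/34 * 100 = 34.24%

34.24


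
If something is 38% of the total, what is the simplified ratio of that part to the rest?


Part = 38%, Remainder = 62%
Ratio = 38:62
GCD(38, 62) = 2
Simplify: 19:31 = 19:31

19:31


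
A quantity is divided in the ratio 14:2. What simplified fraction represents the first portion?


Total parts = 14 + 2 = 16
First part fraction = 14/16
Simplify: 14/16 = 7/8

7/8


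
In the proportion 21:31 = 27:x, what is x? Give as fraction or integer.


Setting up: 21/31 = 27/x
Cross multiply: 21 * x = 31 * 27
21x = 837
x = 837/21
x = 279/7

279/7


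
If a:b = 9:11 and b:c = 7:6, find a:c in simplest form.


Given a:b = 9:11 and b:c = 7:6
Make b consistent. Multiply first ratio by 7: a:b = 63:77
Multiply second ratio by 11: b:c = 77:66
Now b = 77 in both, so a:b:c = 63:77:66
Therefore a:c = 63:66
Simplify by GCD: a:c = 21:22

21:22


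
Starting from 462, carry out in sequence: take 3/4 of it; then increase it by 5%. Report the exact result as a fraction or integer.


Start with 462.
Step 1: Take 3/4: 462 * 3/4 = 693/2
Step 2: Increase by 5%: 693/2 * 105/100 = 14553/40
Final result = 14553/40

14553/40


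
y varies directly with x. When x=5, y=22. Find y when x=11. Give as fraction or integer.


Direct proportion: y = kx
Find k: k = 22/5 = 22/5
Compute y at x=11: y = 22/5 * 11
y = 242/5

242/5


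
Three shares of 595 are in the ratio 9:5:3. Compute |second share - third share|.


Total parts = 9 + 5 + 3 = 17
Value per part = 595 / 17 = 35
Shares: 9*35=315, 5*35=175, 3*35=105
Second share = 175, third share = 105
Difference = |175 - 105| = 70

70


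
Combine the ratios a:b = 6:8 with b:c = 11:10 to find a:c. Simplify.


Given a:b = 6:8 and b:c = 11:10
Make b consistent. Multiply first ratio by 11: a:b = 66:88
Multiply second ratio by 8: b:c = 88:80
Now b = 88 in both, so a:b:c = 66:88:80
Therefore a:c = 66:80
Simplify by GCD: a:c = 33:40

33:40


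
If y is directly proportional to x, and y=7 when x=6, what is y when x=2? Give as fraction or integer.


Direct proportion: y = kx
Find k: k = 7/6 = 7/6
Compute y at x=2: y = 7/6 * 2
y = 7/3

7/3


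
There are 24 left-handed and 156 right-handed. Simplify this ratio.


Find GCD(24, 156)
GCD = 12
Divide both by 12: 24/12 = 2, 156/12 = 13
Simplified ratio = 2:13

2:13


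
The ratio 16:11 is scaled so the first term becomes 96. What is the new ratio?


Original ratio: 16:11
First term target: 96
Scale factor = 96 / 16 = 6
Multiply second term: 11 * 6 = 66
Equivalent ratio = 96:66

96:66


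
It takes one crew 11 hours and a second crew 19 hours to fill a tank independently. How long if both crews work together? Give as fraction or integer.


Rate of A = 1/11 job per hour
Rate of B = 1/19 job per hour
Combined rate = 1/11 + 1/19
Find common denominator: (19 + 11)/(11*19) = 30/209
Combined rate = 30/209 job per hour
Time together = 1 / (30/209) = 209/30 hours

209/30


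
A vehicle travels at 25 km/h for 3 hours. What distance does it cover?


Using distance = speed * time
Speed = 25 km/h
Time = 3 hours
Distance = 25 * 3
= 75 km

75


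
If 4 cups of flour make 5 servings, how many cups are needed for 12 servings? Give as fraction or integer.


Original: 4 cups for 5 servings
Target servings = 12
Scaling factor = 12/5
New amount = 4 * 12/5
= 48/5
= 48/5 cups

48/5


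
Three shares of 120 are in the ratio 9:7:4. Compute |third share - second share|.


Total parts = 9 + 7 + 4 = 20
Value per part = 120 / 20 = 6
Shares: 9*6=54, 7*6=42, 4*6=24
Third share = 24, second share = 42
Difference = |24 - 42| = 18

18


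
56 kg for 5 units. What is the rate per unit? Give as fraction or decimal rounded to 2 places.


Total kg = 56
Number of units = 5
Unit rate = 56 / 5
= 11.20 kg per unit

11.20


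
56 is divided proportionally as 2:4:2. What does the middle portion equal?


Ratio = 2:4:2
Total parts = 2 + 4 + 2 = 8
Value per part = 56 / 8 = 7
First share = 2 * 7 = 14
Middle share = 4 * 7 = 28
Third share = 2 * 7 = 14

28


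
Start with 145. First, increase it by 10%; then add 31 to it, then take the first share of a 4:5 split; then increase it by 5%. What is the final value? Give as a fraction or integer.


Start with 145.
Step 1: Increase by 10%: 145 * 110/100 = 319/2
Step 2: Add 31: 319/2+31=381/2; split 4:5 first = 381/2*4/9 = 254/3
Step 3: Increase by 5%: 254/3 * 105/100 = 889/10
Final result = 889/10

889/10


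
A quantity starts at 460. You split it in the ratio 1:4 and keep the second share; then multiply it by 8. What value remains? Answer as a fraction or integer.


Start with 460.
Step 1: Split 1:4, second share = 460 * 4/5 = 368
Step 2: Multiply by 8: 368 * 8 = 2944
Final result = 2944

2944


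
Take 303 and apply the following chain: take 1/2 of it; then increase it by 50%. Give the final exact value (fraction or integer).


Start with 303.
Step 1: Take 1/2: 303 * 1/2 = 303/2
Step 2: Increase by 50%: 303/2 * 150/100 = 909/4
Final result = 909/4

909/4


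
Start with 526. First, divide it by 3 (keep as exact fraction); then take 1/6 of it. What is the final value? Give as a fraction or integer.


Start with 526.
Step 1: Divide by 3: 526 / 3 = 526/3
Step 2: Take 1/6: 526/3 * 1/6 = 263/9
Final result = 263/9

263/9


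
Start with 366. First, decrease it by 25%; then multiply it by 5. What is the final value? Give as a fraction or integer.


Start with 366.
Step 1: Decrease by 25%: 366 * 75/100 = 549/2
Step 2: Multiply by 5: 549/2 * 5 = 2745/2
Final result = 2745/2

2745/2


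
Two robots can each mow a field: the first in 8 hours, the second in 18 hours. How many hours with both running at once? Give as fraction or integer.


Rate of A = 1/8 job per hour
Rate of B = 1/18 job per hour
Combined rate = 1/8 + 1/18
Find common denominator: (18 + 8)/(8*18) = 26/144
Combined rate = 13/72 job per hour
Time together = 1 / (13/72) = 72/13 hours

72/13


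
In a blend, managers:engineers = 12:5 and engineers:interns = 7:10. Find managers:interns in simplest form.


Given a:b = 12:5 and b:c = 7:10
Make b consistent. Multiply first ratio by 7: a:b = 84:35
Multiply second ratio by 5: b:c = 35:50
Now b = 35 in both, so a:b:c = 84:35:50
Therefore a:c = 84:50
Simplify by GCD: a:c = 42:25

42:25


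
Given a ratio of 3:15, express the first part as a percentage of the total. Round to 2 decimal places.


Total parts = 3 + 15 = 18
First part fraction = 3/18
Percentage = (3/18) * 100
= 0.166667 * 100
= 16.67%

16.67


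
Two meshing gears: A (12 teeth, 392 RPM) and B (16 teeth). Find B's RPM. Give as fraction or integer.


Gear ratio: teeth_A * RPM_A = teeth_B * RPM_B
12 * 392 = 16 * RPM_B
4704 = 16 * RPM_B
RPM_B = 4704 / 16
RPM_B = 294

294


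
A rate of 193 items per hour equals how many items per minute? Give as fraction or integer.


Converting from per hour to per minute
Rate = 193 items per hour
Divide by 60: 193/60
= 193/60 items per minute

193/60


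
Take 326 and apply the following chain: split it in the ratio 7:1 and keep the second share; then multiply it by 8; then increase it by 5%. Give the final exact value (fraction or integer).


Start with 326.
Step 1: Split 7:1, second share = 326 * 1/8 = 163/4
Step 2: Multiply by 8: 163/4 * 8 = 326
Step 3: Increase by 5%: 326 * 105/100 = 3423/10
Final result = 3423/10

3423/10


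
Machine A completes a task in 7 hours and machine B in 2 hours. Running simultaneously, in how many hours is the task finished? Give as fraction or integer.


Rate of A = 1/7 job per hour
Rate of B = 1/2 job per hour
Combined rate = 1/7 + 1/2
Find common denominator: (2 + 7)/(7*2) = 9/14
Combined rate = 9/14 job per hour
Time together = 1 / (9/14) = 14/9 hours

14/9


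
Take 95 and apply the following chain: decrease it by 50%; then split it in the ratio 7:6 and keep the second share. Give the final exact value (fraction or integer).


Start with 95.
Step 1: Decrease by 50%: 95 * 50/100 = 95/2
Step 2: Split 7:6, second share = 95/2 * 6/13 = 285/13
Final result = 285/13

285/13


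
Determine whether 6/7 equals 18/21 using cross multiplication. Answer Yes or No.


Cross multiply to check 6/7 = 18/21
Left cross product: 6 * 21 = 126
Right cross product: 7 * 18 = 126
126 = 126
Equal, so proportions match => Yes

Yes


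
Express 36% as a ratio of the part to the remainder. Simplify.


Part = 36%, Remainder = 64%
Ratio = 36:64
GCD(36, 64) = 4
Simplify: 9:16 = 9:16

9:16


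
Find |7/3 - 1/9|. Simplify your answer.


Simplify: 7/3 = 7/3 and 1/9 = 1/9
Find common denominator: LCD = 9
Convert: 21/9 and 1/9
Difference = |21 - 1|/9 = 20/9
Simplified = 20/9

20/9


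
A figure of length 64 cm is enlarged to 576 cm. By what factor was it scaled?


Original length = 64 cm
Scaled length = 576 cm
Scale factor = 576 / 64
= 9

9


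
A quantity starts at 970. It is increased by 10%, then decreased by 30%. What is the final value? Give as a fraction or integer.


Start: 970
Step 1: increase by 10% => multiply by 110/100
  970 * 110/100 = 1067
Step 2: decrease by 30% => multiply by 70/100
  1067 * 70/100 = 7469/10
Final value = 7469/10

7469/10


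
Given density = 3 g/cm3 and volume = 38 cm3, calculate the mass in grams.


Using mass = density * volume
Density = 3 g/cm3
Volume = 38 cm3
Mass = 3 * 38
= 114 g

114


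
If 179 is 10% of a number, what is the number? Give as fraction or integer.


Given: 179 is 10% of the whole
Set up: 179 = 10/100 * whole
whole = 179 * 100 / 10
whole = 17900 / 10
whole = 1790

1790


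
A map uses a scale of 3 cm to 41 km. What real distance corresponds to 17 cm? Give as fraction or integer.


Map scale: 3 cm = 41 km
Measured distance on map = 17 cm
Set up proportion: 17 * 41 / 3
= 697 / 3
= 697/3 km

697/3


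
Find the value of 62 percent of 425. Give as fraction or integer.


Compute 62% of 425
Convert percentage: 62% = 62/100
Multiply: 425 * 62/100
= 26350/100
= 527/2

527/2


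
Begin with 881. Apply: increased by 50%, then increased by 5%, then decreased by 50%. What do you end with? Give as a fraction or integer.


Start: 881
Step 1: increase by 50% => multiply by 150/100
  881 * 150/100 = 2643/2
Step 2: increase by 5% => multiply by 105/100
  2643/2 * 105/100 = 55503/40
Step 3: decrease by 50% => multiply by 50/100
  55503/40 * 50/100 = 55503/80
Final value = 55503/80

55503/80


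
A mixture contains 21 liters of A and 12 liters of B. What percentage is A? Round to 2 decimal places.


Volume of A = 21 L
Volume of B = 12 L
Total volume = 21 + 12 = 33 L
Percentage of A = (21/33) * 100
= 63.64%

63.64


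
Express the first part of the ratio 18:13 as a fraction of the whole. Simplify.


Total parts = 18 + 13 = 31
First part fraction = 18/31
Simplify: 18/31 = 18/31

18/31


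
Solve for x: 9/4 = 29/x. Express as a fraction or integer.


Setting up: 9/4 = 29/x
Cross multiply: 9 * x = 4 * 29
9x = 116
x = 116/9
x = 116/9

116/9


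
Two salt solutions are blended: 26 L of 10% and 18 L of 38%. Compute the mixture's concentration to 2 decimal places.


Solute in mixture 1 = 10% of 26 L = 26*10/100 = 13/5 L
Solute in mixture 2 = 38% of 18 L = 18*38/100 = 171/25 L
Total solute = 13/5 + 171/25 = 236/25 L
Total volume = 26 + 18 = 44 L
Final concentration = 236/25/44 * 100 = 21.45%

21.45


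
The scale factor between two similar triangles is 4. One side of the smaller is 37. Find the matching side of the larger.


Similar triangles have proportional sides
Scale factor = 4
Smaller side = 37
Corresponding larger side = 37 * 4
= 148

148


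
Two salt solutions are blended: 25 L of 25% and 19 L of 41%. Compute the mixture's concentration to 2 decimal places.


Solute in mixture 1 = 25% of 25 L = 25*25/100 = 25/4 L
Solute in mixture 2 = 41% of 19 L = 19*41/100 = 779/100 L
Total solute = 25/4 + 779/100 = 351/25 L
Total volume = 25 + 19 = 44 L
Final concentration = 351/25/44 * 100 = 31.91%

31.91


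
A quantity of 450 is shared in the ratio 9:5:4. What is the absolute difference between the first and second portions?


Total parts = 9 + 5 + 4 = 18
Value per part = 450 / 18 = 25
Shares: 9*25=225, 5*25=125, 4*25=100
First share = 225, second share = 125
Difference = |225 - 125| = 100

100


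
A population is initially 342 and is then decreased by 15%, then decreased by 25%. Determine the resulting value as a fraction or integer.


Start: 342
Step 1: decrease by 15% => multiply by 85/100
  342 * 85/100 = 2907/10
Step 2: decrease by 25% => multiply by 75/100
  2907/10 * 75/100 = 8721/40
Final value = 8721/40

8721/40


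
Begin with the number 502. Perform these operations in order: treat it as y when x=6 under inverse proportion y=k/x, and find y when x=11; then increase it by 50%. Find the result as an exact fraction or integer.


Start with 502.
Step 1: Inverse prop: k = (502)*6; new y = k/11 = 502*6/11 = 3012/11
Step 2: Increase by 50%: 3012/11 * 150/100 = 4518/11
Final result = 4518/11

4518/11


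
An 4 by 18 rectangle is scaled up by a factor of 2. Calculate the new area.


Original dimensions: 4 x 18
Enlargement factor = 2
New width = 4 * 2 = 8
New height = 18 * 2 = 36
New area = 8 * 36 = 288

288


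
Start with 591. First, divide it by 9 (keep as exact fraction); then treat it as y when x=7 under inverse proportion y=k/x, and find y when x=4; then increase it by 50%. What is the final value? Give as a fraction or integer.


Start with 591.
Step 1: Divide by 9: 591 / 9 = 197/3
Step 2: Inverse prop: k = (197/3)*7; new y = k/4 = 197/3*7/4 = 1379/12
Step 3: Increase by 50%: 1379/12 * 150/100 = 1379/8
Final result = 1379/8

1379/8


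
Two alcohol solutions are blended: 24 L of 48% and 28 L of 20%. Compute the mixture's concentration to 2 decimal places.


Solute in mixture 1 = 48% of 24 L = 24*48/100 = 288/25 L
Solute in mixture 2 = 20% of 28 L = 28*20/100 = 28/5 L
Total solute = 288/25 + 28/5 = 428/25 L
Total volume = 24 + 28 = 52 L
Final concentration = 428/25/52 * 100 = 32.92%

32.92


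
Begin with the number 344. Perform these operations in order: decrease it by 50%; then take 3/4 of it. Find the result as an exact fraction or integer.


Start with 344.
Step 1: Decrease by 50%: 344 * 50/100 = 172
Step 2: Take 3/4: 172 * 3/4 = 129
Final result = 129

129


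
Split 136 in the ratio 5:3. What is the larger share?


Total parts = 5 + 3 = 8
Value per part = 136 / 8 = 17
First share = 5 * 17 = 85
Second share = 3 * 17 = 51
Larger share = 85

85


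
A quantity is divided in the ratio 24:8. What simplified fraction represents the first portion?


Total parts = 24 + 8 = 32
First part fraction = 24/32
Simplify: 24/32 = 3/4

3/4


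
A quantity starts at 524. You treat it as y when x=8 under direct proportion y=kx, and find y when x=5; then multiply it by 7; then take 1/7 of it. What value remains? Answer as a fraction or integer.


Start with 524.
Step 1: Direct prop: k = (524)/8; new y = k*5 = 524*5/8 = 655/2
Step 2: Multiply by 7: 655/2 * 7 = 4585/2
Step 3: Take 1/7: 4585/2 * 1/7 = 655/2
Final result = 655/2

655/2


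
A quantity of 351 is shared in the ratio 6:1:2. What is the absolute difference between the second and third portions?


Total parts = 6 + 1 + 2 = 9
Value per part = 351 / 9 = 39
Shares: 6*39=234, 1*39=39, 2*39=78
Second share = 39, third share = 78
Difference = |39 - 78| = 39

39


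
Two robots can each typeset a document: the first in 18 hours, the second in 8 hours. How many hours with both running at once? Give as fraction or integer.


Rate of A = 1/18 job per hour
Rate of B = 1/8 job per hour
Combined rate = 1/18 + 1/8
Find common denominator: (8 + 18)/(18*8) = 26/144
Combined rate = 13/72 job per hour
Time together = 1 / (13/72) = 72/13 hours

72/13


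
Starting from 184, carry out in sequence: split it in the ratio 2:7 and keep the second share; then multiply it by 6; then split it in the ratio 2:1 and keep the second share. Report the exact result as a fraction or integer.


Start with 184.
Step 1: Split 2:7, second share = 184 * 7/9 = 1288/9
Step 2: Multiply by 6: 1288/9 * 6 = 2576/3
Step 3: Split 2:1, second share = 2576/3 * 1/3 = 2576/9
Final result = 2576/9

2576/9


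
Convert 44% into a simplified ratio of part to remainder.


Part = 44%, Remainder = 56%
Ratio = 44:56
GCD(44, 56) = 4
Simplify: 11:14 = 11:14

11:14


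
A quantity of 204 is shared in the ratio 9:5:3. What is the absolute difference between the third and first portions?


Total parts = 9 + 5 + 3 = 17
Value per part = 204 / 17 = 12
Shares: 9*12=108, 5*12=60, 3*12=36
Third share = 36, first share = 108
Difference = |36 - 108| = 72

72


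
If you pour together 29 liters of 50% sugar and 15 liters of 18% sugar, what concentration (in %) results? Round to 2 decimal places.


Solute in mixture 1 = 50% of 29 L = 29*50/100 = 29/2 L
Solute in mixture 2 = 18% of 15 L = 15*18/100 = 27/10 L
Total solute = 29/2 + 27/10 = 86/5 L
Total volume = 29 + 15 = 44 L
Final concentration = 86/5/44 * 100 = 39.09%

39.09


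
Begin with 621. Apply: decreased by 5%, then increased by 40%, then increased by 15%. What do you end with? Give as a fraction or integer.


Start: 621
Step 1: decrease by 5% => multiply by 95/100
  621 * 95/100 = 11799/20
Step 2: increase by 40% => multiply by 140/100
  11799/20 * 140/100 = 82593/100
Step 3: increase by 15% => multiply by 115/100
  82593/100 * 115/100 = 1899639/2000
Final value = 1899639/2000

1899639/2000


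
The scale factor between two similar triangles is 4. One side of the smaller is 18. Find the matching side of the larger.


Similar triangles have proportional sides
Scale factor = 4
Smaller side = 18
Corresponding larger side = 18 * 4
= 72

72


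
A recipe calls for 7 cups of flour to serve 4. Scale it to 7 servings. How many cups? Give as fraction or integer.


Original: 7 cups for 4 servings
Target servings = 7
Scaling factor = 7/4
New amount = 7 * 7/4
= 49/4
= 49/4 cups

49/4


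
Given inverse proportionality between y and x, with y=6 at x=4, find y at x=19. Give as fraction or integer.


Inverse proportion: y = k/x
Find k: k = 4 * 6 = 24
Compute y at x=19: y = 24/19
y = 24/19

24/19


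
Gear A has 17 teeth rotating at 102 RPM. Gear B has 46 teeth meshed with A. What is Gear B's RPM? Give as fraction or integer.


Gear ratio: teeth_A * RPM_A = teeth_B * RPM_B
17 * 102 = 46 * RPM_B
1734 = 46 * RPM_B
RPM_B = 1734 / 46
RPM_B = 867/23

867/23


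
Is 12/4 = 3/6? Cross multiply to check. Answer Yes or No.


Cross multiply to check 12/4 = 3/6
Left cross product: 12 * 6 = 72
Right cross product: 4 * 3 = 12
72 != 12
Not equal, so proportions differ => No

No


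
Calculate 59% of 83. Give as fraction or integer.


Compute 59% of 83
Convert percentage: 59% = 59/100
Multiply: 83 * 59/100
= 4897/100
= 4897/100

4897/100


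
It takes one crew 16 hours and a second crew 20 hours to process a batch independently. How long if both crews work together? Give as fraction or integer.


Rate of A = 1/16 job per hour
Rate of B = 1/20 job per hour
Combined rate = 1/16 + 1/20
Find common denominator: (20 + 16)/(16*20) = 36/320
Combined rate = 9/80 job per hour
Time together = 1 / (9/80) = 80/9 hours

80/9


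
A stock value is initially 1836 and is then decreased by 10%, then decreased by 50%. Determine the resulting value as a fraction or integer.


Start: 1836
Step 1: decrease by 10% => multiply by 90/100
  1836 * 90/100 = 8262/5
Step 2: decrease by 50% => multiply by 50/100
  8262/5 * 50/100 = 4131/5
Final value = 4131/5

4131/5


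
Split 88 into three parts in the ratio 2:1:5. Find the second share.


Ratio = 2:1:5
Total parts = 2 + 1 + 5 = 8
Value per part = 88 / 8 = 11
First share = 2 * 11 = 22
Middle share = 1 * 11 = 11
Third share = 5 * 11 = 55

11


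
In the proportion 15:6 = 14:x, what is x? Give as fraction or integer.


Setting up: 15/6 = 14/x
Cross multiply: 15 * x = 6 * 14
15x = 84
x = 84/15
x = 28/5

28/5


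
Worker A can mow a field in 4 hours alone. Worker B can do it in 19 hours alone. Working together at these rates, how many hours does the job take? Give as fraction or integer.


Rate of A = 1/4 job per hour
Rate of B = 1/19 job per hour
Combined rate = 1/4 + 1/19
Find common denominator: (19 + 4)/(4*19) = 23/76
Combined rate = 23/76 job per hour
Time together = 1 / (23/76) = 76/23 hours

76/23


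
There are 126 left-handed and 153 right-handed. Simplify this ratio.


Find GCD(126, 153)
GCD = 9
Divide both by 9: 126/9 = 14, 153/9 = 17
Simplified ratio = 14:17

14:17


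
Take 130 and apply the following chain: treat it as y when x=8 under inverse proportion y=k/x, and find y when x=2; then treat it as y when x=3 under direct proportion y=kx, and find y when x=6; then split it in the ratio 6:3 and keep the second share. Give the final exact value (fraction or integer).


Start with 130.
Step 1: Inverse prop: k = (130)*8; new y = k/2 = 130*8/2 = 520
Step 2: Direct prop: k = (520)/3; new y = k*6 = 520*6/3 = 1040
Step 3: Split 6:3, second share = 1040 * 3/9 = 1040/3
Final result = 1040/3

1040/3


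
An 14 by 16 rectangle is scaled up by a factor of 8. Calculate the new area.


Original dimensions: 14 x 16
Enlargement factor = 8
New width = 14 * 8 = 112
New height = 16 * 8 = 128
New area = 112 * 128 = 14336

14336


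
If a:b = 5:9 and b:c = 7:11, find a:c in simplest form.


Given a:b = 5:9 and b:c = 7:11
Make b consistent. Multiply first ratio by 7: a:b = 35:63
Multiply second ratio by 9: b:c = 63:99
Now b = 63 in both, so a:b:c = 35:63:99
Therefore a:c = 35:99
Simplify by GCD: a:c = 35:99

35:99


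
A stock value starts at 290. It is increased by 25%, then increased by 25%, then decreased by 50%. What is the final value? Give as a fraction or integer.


Start: 290
Step 1: increase by 25% => multiply by 125/100
  290 * 125/100 = 725/2
Step 2: increase by 25% => multiply by 125/100
  725/2 * 125/100 = 3625/8
Step 3: decrease by 50% => multiply by 50/100
  3625/8 * 50/100 = 3625/16
Final value = 3625/16

3625/16


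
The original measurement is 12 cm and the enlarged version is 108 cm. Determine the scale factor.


Original length = 12 cm
Scaled length = 108 cm
Scale factor = 108 / 12
= 9

9


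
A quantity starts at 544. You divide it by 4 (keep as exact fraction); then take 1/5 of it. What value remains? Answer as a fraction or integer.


Start with 544.
Step 1: Divide by 4: 544 / 4 = 136
Step 2: Take 1/5: 136 * 1/5 = 136/5
Final result = 136/5

136/5


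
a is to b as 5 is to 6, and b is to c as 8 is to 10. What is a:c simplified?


Given a:b = 5:6 and b:c = 8:10
Make b consistent. Multiply first ratio by 8: a:b = 40:48
Multiply second ratio by 6: b:c = 48:60
Now b = 48 in both, so a:b:c = 40:48:60
Therefore a:c = 40:60
Simplify by GCD: a:c = 2:3

2:3


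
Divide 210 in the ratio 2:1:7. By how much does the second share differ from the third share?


Total parts = 2 + 1 + 7 = 10
Value per part = 210 / 10 = 21
Shares: 2*21=42, 1*21=21, 7*21=147
Second share = 21, third share = 147
Difference = |21 - 147| = 126

126


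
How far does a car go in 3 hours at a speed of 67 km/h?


Using distance = speed * time
Speed = 67 km/h
Time = 3 hours
Distance = 67 * 3
= 201 km

201


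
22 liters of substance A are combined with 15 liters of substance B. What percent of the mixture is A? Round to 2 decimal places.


Volume of A = 22 L
Volume of B = 15 L
Total volume = 22 + 15 = 37 L
Percentage of A = (22/37) * 100
= 59.46%

59.46


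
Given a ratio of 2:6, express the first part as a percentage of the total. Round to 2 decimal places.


Total parts = 2 + 6 = 8
First part fraction = 2/8
Percentage = (2/8) * 100
= 0.25 * 100
= 25.00%

25.00


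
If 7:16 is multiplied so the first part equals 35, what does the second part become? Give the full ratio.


Original ratio: 7:16
First term target: 35
Scale factor = 35 / 7 = 5
Multiply second term: 16 * 5 = 80
Equivalent ratio = 35:80

35:80


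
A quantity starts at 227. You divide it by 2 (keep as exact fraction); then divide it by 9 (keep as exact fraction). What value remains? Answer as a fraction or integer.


Start with 227.
Step 1: Divide by 2: 227 / 2 = 227/2
Step 2: Divide by 9: 227/2 / 9 = 227/18
Final result = 227/18

227/18


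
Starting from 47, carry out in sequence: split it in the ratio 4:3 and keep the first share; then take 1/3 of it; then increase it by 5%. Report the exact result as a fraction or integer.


Start with 47.
Step 1: Split 4:3, first share = 47 * 4/7 = 188/7
Step 2: Take 1/3: 188/7 * 1/3 = 188/21
Step 3: Increase by 5%: 188/21 * 105/100 = 47/5
Final result = 47/5

47/5


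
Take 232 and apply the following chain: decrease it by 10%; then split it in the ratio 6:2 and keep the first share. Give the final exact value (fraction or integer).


Start with 232.
Step 1: Decrease by 10%: 232 * 90/100 = 1044/5
Step 2: Split 6:2, first share = 1044/5 * 6/8 = 783/5
Final result = 783/5

783/5


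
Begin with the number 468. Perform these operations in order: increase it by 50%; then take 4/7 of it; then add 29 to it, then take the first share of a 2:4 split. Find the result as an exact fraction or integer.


Start with 468.
Step 1: Increase by 50%: 468 * 150/100 = 702
Step 2: Take 4/7: 702 * 4/7 = 2808/7
Step 3: Add 29: 2808/7+29=3011/7; split 2:4 first = 3011/7*2/6 = 3011/21
Final result = 3011/21

3011/21


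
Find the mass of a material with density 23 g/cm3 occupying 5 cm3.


Using mass = density * volume
Density = 23 g/cm3
Volume = 5 cm3
Mass = 23 * 5
= 115 g

115


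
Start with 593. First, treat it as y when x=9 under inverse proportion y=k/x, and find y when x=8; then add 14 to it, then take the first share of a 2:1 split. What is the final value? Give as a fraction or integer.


Start with 593.
Step 1: Inverse prop: k = (593)*9; new y = k/8 = 593*9/8 = 5337/8
Step 2: Add 14: 5337/8+14=5449/8; split 2:1 first = 5449/8*2/3 = 5449/12
Final result = 5449/12

5449/12
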